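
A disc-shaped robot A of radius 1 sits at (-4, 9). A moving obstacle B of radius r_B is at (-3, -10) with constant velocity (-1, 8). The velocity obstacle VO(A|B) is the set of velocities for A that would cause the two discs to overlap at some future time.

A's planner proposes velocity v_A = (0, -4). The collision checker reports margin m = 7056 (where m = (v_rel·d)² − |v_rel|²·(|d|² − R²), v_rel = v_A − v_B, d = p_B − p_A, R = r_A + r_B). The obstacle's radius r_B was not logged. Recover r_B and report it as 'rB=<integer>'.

m = 7056
d = (1, -19);  v_rel = (1, -12),  |v_rel|² = 145
v_rel×d = (1)·(-19) − (-12)·(1) = -7
since m = R²·145 − (-7)²:  R² = (49 + 7056) / 145 = 49
R = √49 = 7  ⇒  r_B = 7 − 1 = 6

rB=6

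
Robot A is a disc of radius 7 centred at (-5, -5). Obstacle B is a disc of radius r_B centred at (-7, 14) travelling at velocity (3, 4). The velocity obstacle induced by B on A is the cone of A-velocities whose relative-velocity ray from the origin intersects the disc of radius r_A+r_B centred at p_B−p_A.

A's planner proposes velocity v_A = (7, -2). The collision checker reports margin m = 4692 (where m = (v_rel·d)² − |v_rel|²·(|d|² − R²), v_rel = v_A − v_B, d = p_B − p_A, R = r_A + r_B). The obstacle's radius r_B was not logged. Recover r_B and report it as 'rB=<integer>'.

m = 4692
d = (-2, 19);  v_rel = (4, -6),  |v_rel|² = 52
v_rel×d = (4)·(19) − (-6)·(-2) = 64
since m = R²·52 − 64²:  R² = (4096 + 4692) / 52 = 169
R = √169 = 13  ⇒  r_B = 13 − 7 = 6

rB=6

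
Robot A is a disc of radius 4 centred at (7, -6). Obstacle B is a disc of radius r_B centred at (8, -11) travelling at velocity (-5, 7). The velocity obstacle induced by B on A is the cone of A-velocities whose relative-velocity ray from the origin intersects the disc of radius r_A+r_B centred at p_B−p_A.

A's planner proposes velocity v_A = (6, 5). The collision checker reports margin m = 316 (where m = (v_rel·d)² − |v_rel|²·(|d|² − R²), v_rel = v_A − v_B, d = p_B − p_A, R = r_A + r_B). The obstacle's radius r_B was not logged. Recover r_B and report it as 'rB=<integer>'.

m = 316
d = (1, -5);  v_rel = (11, -2),  |v_rel|² = 125
v_rel×d = (11)·(-5) − (-2)·(1) = -53
since m = R²·125 − (-53)²:  R² = (2809 + 316) / 125 = 25
R = √25 = 5  ⇒  r_B = 5 − 4 = 1

rB=1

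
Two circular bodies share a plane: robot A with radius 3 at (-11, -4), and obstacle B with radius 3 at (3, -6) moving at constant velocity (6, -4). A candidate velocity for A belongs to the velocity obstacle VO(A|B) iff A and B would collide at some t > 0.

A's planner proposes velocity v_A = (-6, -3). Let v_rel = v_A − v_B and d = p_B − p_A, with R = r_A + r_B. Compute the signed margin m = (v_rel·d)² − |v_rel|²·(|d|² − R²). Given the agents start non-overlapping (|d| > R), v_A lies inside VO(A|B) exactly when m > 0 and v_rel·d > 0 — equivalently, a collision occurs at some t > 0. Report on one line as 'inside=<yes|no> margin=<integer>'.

d = (14, -2),  |d|² = 200;  R = 3+3 = 6,  c = 200−6² = 164
v_rel = (-12, 1),  |v_rel|² = 145;  v_rel·d = (-12)·(14) + (1)·(-2) = -170
145·t² + 340·t + 164 = 0  ⇒  m = (-170)² − 145·164 = 5120
m = 5120 > 0,  v_rel·d = -170 < 0  ⇒  outside

inside=no margin=5120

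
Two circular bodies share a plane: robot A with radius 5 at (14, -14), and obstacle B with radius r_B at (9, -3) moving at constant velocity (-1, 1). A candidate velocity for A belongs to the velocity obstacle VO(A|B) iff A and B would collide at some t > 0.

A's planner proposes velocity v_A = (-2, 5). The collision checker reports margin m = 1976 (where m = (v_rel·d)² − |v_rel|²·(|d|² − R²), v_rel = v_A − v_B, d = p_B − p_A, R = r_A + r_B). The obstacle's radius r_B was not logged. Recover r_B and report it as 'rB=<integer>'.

m = 1976
d = (-5, 11);  v_rel = (-1, 4),  |v_rel|² = 17
v_rel×d = (-1)·(11) − (4)·(-5) = 9
since m = R²·17 − 9²:  R² = (81 + 1976) / 17 = 121
R = √121 = 11  ⇒  r_B = 11 − 5 = 6

rB=6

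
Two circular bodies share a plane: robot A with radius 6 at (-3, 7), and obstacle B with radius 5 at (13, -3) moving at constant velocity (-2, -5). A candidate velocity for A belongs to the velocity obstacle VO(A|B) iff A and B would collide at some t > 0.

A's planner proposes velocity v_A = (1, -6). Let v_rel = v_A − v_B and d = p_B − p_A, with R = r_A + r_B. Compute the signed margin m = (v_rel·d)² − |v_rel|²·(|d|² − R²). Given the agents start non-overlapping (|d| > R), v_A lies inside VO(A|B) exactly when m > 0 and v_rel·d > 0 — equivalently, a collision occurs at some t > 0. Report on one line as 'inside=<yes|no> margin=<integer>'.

d = (16, -10),  |d|² = 356;  R = 6+5 = 11,  c = 356−11² = 235
v_rel = (3, -1),  |v_rel|² = 10;  v_rel·d = (3)·(16) + (-1)·(-10) = 58
10·t² − 116·t + 235 = 0  ⇒  m = 58² − 10·235 = 1014
m = 1014 > 0,  v_rel·d = 58 > 0  ⇒  inside

inside=yes margin=1014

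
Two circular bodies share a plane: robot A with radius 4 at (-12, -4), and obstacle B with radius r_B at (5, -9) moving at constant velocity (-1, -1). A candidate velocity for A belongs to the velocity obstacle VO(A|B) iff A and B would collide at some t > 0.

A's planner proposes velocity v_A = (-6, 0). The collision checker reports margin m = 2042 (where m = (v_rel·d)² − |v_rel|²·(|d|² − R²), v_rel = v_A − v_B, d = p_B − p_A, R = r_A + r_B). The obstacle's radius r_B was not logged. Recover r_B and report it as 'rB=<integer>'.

m = 2042
d = (17, -5);  v_rel = (-5, 1),  |v_rel|² = 26
v_rel×d = (-5)·(-5) − (1)·(17) = 8
since m = R²·26 − 8²:  R² = (64 + 2042) / 26 = 81
R = √81 = 9  ⇒  r_B = 9 − 4 = 5

rB=5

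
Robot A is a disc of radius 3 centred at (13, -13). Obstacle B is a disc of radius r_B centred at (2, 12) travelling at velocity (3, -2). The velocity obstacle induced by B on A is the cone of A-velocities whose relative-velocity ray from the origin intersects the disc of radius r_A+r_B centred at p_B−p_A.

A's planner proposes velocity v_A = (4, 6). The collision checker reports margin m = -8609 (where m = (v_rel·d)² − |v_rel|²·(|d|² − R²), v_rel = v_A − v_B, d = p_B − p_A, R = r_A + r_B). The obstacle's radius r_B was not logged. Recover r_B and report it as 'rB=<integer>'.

m = -8609
d = (-11, 25);  v_rel = (1, 8),  |v_rel|² = 65
v_rel×d = (1)·(25) − (8)·(-11) = 113
since m = R²·65 − 113²:  R² = (12769 + -8609) / 65 = 64
R = √64 = 8  ⇒  r_B = 8 − 3 = 5

rB=5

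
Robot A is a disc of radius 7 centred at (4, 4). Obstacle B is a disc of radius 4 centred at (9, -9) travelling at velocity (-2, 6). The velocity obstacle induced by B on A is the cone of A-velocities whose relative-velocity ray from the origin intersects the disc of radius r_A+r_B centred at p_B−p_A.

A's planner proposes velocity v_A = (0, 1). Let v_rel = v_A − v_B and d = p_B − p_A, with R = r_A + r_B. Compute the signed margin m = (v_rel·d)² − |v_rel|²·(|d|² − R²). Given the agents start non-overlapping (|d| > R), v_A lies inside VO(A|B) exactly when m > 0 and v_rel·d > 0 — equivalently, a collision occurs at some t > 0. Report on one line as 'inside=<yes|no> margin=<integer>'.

d = (5, -13),  |d|² = 194;  R = 7+4 = 11,  c = 194−11² = 73
v_rel = (2, -5),  |v_rel|² = 29;  v_rel·d = (2)·(5) + (-5)·(-13) = 75
29·t² − 150·t + 73 = 0  ⇒  m = 75² − 29·73 = 3508
m = 3508 > 0,  v_rel·d = 75 > 0  ⇒  inside

inside=yes margin=3508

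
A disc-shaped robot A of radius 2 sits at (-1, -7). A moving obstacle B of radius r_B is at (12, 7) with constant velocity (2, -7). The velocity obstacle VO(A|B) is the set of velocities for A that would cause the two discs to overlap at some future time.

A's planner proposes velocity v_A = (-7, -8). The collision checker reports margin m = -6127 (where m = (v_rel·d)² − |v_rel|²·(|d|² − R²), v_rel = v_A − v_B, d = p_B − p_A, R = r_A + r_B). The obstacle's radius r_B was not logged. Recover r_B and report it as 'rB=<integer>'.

m = -6127
d = (13, 14);  v_rel = (-9, -1),  |v_rel|² = 82
v_rel×d = (-9)·(14) − (-1)·(13) = -113
since m = R²·82 − (-113)²:  R² = (12769 + -6127) / 82 = 81
R = √81 = 9  ⇒  r_B = 9 − 2 = 7

rB=7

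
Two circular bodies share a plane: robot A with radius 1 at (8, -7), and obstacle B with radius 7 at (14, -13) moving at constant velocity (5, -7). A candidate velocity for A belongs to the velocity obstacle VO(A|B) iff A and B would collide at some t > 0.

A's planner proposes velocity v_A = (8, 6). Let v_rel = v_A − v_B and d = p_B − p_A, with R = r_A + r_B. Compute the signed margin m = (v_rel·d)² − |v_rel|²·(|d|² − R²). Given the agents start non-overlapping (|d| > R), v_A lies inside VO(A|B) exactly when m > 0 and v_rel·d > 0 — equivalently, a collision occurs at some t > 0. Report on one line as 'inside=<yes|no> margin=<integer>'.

d = (6, -6),  |d|² = 72;  R = 1+7 = 8,  c = 72−8² = 8
v_rel = (3, 13),  |v_rel|² = 178;  v_rel·d = (3)·(6) + (13)·(-6) = -60
178·t² + 120·t + 8 = 0  ⇒  m = (-60)² − 178·8 = 2176
m = 2176 > 0,  v_rel·d = -60 < 0  ⇒  outside

inside=no margin=2176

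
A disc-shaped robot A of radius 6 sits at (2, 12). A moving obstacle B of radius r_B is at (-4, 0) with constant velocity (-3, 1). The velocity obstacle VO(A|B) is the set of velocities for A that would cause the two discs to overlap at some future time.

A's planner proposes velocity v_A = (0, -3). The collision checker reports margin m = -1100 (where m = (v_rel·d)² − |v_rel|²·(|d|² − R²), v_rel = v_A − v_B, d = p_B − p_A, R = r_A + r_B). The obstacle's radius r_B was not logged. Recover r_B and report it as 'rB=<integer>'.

m = -1100
d = (-6, -12);  v_rel = (3, -4),  |v_rel|² = 25
v_rel×d = (3)·(-12) − (-4)·(-6) = -60
since m = R²·25 − (-60)²:  R² = (3600 + -1100) / 25 = 100
R = √100 = 10  ⇒  r_B = 10 − 6 = 4

rB=4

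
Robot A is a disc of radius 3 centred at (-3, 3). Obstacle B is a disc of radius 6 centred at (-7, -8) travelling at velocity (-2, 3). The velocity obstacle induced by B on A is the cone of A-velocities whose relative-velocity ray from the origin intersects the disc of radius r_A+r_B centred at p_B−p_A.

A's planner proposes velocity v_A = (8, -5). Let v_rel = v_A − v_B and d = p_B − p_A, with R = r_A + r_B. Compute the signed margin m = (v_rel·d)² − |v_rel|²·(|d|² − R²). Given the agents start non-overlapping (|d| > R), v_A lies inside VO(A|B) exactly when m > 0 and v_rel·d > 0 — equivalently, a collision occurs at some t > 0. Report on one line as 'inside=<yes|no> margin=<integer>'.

d = (-4, -11),  |d|² = 137;  R = 3+6 = 9,  c = 137−9² = 56
v_rel = (10, -8),  |v_rel|² = 164;  v_rel·d = (10)·(-4) + (-8)·(-11) = 48
164·t² − 96·t + 56 = 0  ⇒  m = 48² − 164·56 = -6880
m = -6880 < 0,  v_rel·d = 48 > 0  ⇒  outside

inside=no margin=-6880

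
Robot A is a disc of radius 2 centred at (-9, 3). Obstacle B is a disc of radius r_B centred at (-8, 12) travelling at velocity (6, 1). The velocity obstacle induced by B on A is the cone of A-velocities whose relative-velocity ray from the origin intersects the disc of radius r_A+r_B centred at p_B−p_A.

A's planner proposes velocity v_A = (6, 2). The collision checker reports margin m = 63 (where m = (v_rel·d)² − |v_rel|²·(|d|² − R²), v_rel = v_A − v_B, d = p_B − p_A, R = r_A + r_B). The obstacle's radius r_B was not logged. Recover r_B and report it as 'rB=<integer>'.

m = 63
d = (1, 9);  v_rel = (0, 1),  |v_rel|² = 1
v_rel×d = (0)·(9) − (1)·(1) = -1
since m = R²·1 − (-1)²:  R² = (1 + 63) / 1 = 64
R = √64 = 8  ⇒  r_B = 8 − 2 = 6

rB=6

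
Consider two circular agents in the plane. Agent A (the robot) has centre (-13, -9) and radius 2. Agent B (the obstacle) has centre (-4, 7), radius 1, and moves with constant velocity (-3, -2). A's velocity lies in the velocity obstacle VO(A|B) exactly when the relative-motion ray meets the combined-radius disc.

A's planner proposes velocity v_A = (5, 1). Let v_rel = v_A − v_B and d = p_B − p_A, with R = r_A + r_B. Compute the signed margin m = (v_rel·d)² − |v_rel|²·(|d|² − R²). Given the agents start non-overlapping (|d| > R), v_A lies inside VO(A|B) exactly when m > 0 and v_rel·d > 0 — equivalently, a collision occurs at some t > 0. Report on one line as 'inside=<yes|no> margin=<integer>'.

d = (9, 16),  |d|² = 337;  R = 2+1 = 3,  c = 337−3² = 328
v_rel = (8, 3),  |v_rel|² = 73;  v_rel·d = (8)·(9) + (3)·(16) = 120
73·t² − 240·t + 328 = 0  ⇒  m = 120² − 73·328 = -9544
m = -9544 < 0,  v_rel·d = 120 > 0  ⇒  outside

inside=no margin=-9544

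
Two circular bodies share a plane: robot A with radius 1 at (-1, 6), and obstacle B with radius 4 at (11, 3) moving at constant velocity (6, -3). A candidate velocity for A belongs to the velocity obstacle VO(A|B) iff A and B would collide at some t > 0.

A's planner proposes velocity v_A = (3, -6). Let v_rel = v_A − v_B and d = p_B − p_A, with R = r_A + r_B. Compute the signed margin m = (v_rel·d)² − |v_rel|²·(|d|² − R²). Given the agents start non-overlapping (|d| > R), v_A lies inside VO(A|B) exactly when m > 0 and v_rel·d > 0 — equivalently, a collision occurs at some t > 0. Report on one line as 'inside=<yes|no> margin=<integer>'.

d = (12, -3),  |d|² = 153;  R = 1+4 = 5,  c = 153−5² = 128
v_rel = (-3, -3),  |v_rel|² = 18;  v_rel·d = (-3)·(12) + (-3)·(-3) = -27
18·t² + 54·t + 128 = 0  ⇒  m = (-27)² − 18·128 = -1575
m = -1575 < 0,  v_rel·d = -27 < 0  ⇒  outside

inside=no margin=-1575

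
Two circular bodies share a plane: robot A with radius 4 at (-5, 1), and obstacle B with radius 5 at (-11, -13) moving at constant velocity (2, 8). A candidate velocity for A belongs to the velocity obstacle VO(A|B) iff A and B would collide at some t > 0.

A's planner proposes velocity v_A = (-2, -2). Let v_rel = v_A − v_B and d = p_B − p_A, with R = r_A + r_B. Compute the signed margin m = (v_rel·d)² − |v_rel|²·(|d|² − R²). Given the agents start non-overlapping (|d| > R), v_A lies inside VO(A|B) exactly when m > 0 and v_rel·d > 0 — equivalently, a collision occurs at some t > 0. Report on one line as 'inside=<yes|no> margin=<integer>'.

d = (-6, -14),  |d|² = 232;  R = 4+5 = 9,  c = 232−9² = 151
v_rel = (-4, -10),  |v_rel|² = 116;  v_rel·d = (-4)·(-6) + (-10)·(-14) = 164
116·t² − 328·t + 151 = 0  ⇒  m = 164² − 116·151 = 9380
m = 9380 > 0,  v_rel·d = 164 > 0  ⇒  inside

inside=yes margin=9380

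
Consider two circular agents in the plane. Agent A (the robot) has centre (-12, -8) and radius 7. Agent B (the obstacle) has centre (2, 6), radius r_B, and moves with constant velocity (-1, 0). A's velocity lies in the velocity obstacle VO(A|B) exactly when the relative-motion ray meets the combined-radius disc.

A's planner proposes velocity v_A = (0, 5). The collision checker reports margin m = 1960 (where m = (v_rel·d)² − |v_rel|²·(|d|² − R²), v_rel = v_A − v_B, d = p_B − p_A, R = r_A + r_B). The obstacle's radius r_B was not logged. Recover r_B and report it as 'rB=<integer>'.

m = 1960
d = (14, 14);  v_rel = (1, 5),  |v_rel|² = 26
v_rel×d = (1)·(14) − (5)·(14) = -56
since m = R²·26 − (-56)²:  R² = (3136 + 1960) / 26 = 196
R = √196 = 14  ⇒  r_B = 14 − 7 = 7

rB=7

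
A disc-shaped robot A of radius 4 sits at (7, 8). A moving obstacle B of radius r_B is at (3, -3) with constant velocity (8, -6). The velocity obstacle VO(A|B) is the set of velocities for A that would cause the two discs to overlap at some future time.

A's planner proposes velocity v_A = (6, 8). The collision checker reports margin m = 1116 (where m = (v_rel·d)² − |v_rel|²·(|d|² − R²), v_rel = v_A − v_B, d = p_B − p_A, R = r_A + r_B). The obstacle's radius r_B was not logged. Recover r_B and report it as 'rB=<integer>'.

m = 1116
d = (-4, -11);  v_rel = (-2, 14),  |v_rel|² = 200
v_rel×d = (-2)·(-11) − (14)·(-4) = 78
since m = R²·200 − 78²:  R² = (6084 + 1116) / 200 = 36
R = √36 = 6  ⇒  r_B = 6 − 4 = 2

rB=2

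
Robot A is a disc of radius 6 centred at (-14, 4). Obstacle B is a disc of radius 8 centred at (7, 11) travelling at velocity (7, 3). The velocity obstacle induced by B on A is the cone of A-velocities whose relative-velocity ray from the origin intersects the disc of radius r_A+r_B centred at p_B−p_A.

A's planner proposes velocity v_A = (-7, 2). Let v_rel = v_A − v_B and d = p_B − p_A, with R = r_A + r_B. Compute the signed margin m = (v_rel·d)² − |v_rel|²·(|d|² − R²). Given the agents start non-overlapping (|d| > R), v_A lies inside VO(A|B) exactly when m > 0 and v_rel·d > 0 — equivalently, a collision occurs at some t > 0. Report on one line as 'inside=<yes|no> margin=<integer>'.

d = (21, 7),  |d|² = 490;  R = 6+8 = 14,  c = 490−14² = 294
v_rel = (-14, -1),  |v_rel|² = 197;  v_rel·d = (-14)·(21) + (-1)·(7) = -301
197·t² + 602·t + 294 = 0  ⇒  m = (-301)² − 197·294 = 32683
m = 32683 > 0,  v_rel·d = -301 < 0  ⇒  outside

inside=no margin=32683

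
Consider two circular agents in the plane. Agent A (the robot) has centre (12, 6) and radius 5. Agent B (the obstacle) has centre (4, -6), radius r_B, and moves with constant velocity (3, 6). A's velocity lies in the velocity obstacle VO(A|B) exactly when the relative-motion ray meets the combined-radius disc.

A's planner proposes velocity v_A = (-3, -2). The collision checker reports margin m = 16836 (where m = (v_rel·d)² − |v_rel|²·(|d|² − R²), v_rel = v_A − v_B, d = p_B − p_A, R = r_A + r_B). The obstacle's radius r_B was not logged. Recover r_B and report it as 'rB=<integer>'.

m = 16836
d = (-8, -12);  v_rel = (-6, -8),  |v_rel|² = 100
v_rel×d = (-6)·(-12) − (-8)·(-8) = 8
since m = R²·100 − 8²:  R² = (64 + 16836) / 100 = 169
R = √169 = 13  ⇒  r_B = 13 − 5 = 8

rB=8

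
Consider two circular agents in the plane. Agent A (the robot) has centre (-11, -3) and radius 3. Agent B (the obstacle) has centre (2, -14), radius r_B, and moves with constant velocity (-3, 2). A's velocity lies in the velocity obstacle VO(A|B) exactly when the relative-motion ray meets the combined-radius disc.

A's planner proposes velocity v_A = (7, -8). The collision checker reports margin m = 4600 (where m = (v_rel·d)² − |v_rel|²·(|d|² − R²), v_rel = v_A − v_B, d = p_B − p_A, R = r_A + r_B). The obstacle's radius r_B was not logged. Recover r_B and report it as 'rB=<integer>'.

m = 4600
d = (13, -11);  v_rel = (10, -10),  |v_rel|² = 200
v_rel×d = (10)·(-11) − (-10)·(13) = 20
since m = R²·200 − 20²:  R² = (400 + 4600) / 200 = 25
R = √25 = 5  ⇒  r_B = 5 − 3 = 2

rB=2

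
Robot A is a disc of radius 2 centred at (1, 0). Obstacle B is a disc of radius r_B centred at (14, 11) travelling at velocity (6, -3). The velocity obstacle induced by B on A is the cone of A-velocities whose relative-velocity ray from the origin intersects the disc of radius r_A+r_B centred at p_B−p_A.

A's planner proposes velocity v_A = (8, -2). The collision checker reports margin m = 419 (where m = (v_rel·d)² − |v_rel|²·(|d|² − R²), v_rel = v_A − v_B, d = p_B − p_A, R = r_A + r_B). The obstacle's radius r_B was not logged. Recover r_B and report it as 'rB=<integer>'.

m = 419
d = (13, 11);  v_rel = (2, 1),  |v_rel|² = 5
v_rel×d = (2)·(11) − (1)·(13) = 9
since m = R²·5 − 9²:  R² = (81 + 419) / 5 = 100
R = √100 = 10  ⇒  r_B = 10 − 2 = 8

rB=8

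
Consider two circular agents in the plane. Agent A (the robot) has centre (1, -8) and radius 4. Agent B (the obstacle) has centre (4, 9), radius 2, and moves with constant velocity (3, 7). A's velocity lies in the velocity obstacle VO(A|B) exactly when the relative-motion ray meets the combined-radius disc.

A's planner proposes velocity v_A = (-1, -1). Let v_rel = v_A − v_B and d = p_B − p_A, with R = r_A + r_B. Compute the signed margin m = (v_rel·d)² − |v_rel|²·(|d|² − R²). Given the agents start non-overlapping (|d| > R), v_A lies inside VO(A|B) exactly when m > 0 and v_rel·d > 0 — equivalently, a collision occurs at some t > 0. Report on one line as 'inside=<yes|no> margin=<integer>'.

d = (3, 17),  |d|² = 298;  R = 4+2 = 6,  c = 298−6² = 262
v_rel = (-4, -8),  |v_rel|² = 80;  v_rel·d = (-4)·(3) + (-8)·(17) = -148
80·t² + 296·t + 262 = 0  ⇒  m = (-148)² − 80·262 = 944
m = 944 > 0,  v_rel·d = -148 < 0  ⇒  outside

inside=no margin=944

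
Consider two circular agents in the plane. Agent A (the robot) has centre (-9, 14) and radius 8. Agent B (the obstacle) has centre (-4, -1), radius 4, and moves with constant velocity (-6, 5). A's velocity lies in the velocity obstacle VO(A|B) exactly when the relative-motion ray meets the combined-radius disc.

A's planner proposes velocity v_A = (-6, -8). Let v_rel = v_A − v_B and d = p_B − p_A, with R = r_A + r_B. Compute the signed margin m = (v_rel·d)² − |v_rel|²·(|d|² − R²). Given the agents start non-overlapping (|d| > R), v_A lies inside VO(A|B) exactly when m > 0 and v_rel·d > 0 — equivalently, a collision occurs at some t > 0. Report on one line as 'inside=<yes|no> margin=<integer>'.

d = (5, -15),  |d|² = 250;  R = 8+4 = 12,  c = 250−12² = 106
v_rel = (0, -13),  |v_rel|² = 169;  v_rel·d = (0)·(5) + (-13)·(-15) = 195
169·t² − 390·t + 106 = 0  ⇒  m = 195² − 169·106 = 20111
m = 20111 > 0,  v_rel·d = 195 > 0  ⇒  inside

inside=yes margin=20111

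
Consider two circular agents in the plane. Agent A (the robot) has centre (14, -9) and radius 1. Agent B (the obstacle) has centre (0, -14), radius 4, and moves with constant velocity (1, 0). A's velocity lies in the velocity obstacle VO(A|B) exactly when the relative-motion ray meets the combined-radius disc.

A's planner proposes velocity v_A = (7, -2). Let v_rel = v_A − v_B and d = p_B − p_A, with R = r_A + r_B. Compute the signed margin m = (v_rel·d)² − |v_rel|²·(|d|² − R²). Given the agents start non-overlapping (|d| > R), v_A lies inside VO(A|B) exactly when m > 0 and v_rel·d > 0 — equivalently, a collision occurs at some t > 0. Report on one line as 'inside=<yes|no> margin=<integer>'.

d = (-14, -5),  |d|² = 221;  R = 1+4 = 5,  c = 221−5² = 196
v_rel = (6, -2),  |v_rel|² = 40;  v_rel·d = (6)·(-14) + (-2)·(-5) = -74
40·t² + 148·t + 196 = 0  ⇒  m = (-74)² − 40·196 = -2364
m = -2364 < 0,  v_rel·d = -74 < 0  ⇒  outside

inside=no margin=-2364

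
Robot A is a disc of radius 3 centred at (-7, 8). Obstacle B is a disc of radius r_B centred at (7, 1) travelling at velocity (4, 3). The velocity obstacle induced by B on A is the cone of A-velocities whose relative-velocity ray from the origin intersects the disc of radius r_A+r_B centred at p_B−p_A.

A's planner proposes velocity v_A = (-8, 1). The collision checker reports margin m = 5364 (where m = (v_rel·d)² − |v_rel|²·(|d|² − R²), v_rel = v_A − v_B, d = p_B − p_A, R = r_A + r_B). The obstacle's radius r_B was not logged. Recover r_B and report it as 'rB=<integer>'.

m = 5364
d = (14, -7);  v_rel = (-12, -2),  |v_rel|² = 148
v_rel×d = (-12)·(-7) − (-2)·(14) = 112
since m = R²·148 − 112²:  R² = (12544 + 5364) / 148 = 121
R = √121 = 11  ⇒  r_B = 11 − 3 = 8

rB=8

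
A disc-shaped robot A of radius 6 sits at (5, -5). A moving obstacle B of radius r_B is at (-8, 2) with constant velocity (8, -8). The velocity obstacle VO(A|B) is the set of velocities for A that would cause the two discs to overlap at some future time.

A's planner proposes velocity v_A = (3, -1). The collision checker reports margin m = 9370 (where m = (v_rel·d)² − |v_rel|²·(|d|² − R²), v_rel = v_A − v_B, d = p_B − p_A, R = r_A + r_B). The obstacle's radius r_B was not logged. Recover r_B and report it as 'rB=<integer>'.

m = 9370
d = (-13, 7);  v_rel = (-5, 7),  |v_rel|² = 74
v_rel×d = (-5)·(7) − (7)·(-13) = 56
since m = R²·74 − 56²:  R² = (3136 + 9370) / 74 = 169
R = √169 = 13  ⇒  r_B = 13 − 6 = 7

rB=7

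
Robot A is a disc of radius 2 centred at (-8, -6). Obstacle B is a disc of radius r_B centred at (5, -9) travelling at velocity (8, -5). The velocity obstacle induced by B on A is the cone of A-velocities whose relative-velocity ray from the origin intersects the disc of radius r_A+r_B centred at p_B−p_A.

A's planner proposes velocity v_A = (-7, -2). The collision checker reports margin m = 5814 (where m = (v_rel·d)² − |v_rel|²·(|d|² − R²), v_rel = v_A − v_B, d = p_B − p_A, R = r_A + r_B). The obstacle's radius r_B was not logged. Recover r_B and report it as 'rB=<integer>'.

m = 5814
d = (13, -3);  v_rel = (-15, 3),  |v_rel|² = 234
v_rel×d = (-15)·(-3) − (3)·(13) = 6
since m = R²·234 − 6²:  R² = (36 + 5814) / 234 = 25
R = √25 = 5  ⇒  r_B = 5 − 2 = 3

rB=3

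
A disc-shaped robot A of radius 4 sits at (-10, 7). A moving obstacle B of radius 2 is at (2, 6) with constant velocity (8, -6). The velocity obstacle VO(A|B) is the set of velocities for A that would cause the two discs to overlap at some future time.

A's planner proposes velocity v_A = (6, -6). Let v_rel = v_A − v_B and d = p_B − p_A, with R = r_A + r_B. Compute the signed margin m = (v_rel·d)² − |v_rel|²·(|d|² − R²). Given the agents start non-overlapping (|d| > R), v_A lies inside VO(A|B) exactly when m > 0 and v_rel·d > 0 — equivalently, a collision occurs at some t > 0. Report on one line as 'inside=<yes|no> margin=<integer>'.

d = (12, -1),  |d|² = 145;  R = 4+2 = 6,  c = 145−6² = 109
v_rel = (-2, 0),  |v_rel|² = 4;  v_rel·d = (-2)·(12) + (0)·(-1) = -24
4·t² + 48·t + 109 = 0  ⇒  m = (-24)² − 4·109 = 140
m = 140 > 0,  v_rel·d = -24 < 0  ⇒  outside

inside=no margin=140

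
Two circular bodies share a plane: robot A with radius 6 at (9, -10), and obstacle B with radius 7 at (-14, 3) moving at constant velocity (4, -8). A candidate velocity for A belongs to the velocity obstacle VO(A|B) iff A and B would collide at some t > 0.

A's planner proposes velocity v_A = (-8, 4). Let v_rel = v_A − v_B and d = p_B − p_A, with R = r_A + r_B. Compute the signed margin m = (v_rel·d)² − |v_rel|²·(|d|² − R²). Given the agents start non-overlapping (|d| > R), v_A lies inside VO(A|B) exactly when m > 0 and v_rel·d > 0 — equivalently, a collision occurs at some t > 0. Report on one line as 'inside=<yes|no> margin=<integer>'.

d = (-23, 13),  |d|² = 698;  R = 6+7 = 13,  c = 698−13² = 529
v_rel = (-12, 12),  |v_rel|² = 288;  v_rel·d = (-12)·(-23) + (12)·(13) = 432
288·t² − 864·t + 529 = 0  ⇒  m = 432² − 288·529 = 34272
m = 34272 > 0,  v_rel·d = 432 > 0  ⇒  inside

inside=yes margin=34272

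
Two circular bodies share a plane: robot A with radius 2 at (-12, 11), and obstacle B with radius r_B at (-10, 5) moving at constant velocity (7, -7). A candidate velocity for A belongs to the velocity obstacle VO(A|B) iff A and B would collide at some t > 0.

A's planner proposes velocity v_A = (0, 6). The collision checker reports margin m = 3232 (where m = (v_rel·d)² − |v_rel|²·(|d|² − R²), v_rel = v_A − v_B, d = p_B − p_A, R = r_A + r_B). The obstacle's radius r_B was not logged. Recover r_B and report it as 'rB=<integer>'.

m = 3232
d = (2, -6);  v_rel = (-7, 13),  |v_rel|² = 218
v_rel×d = (-7)·(-6) − (13)·(2) = 16
since m = R²·218 − 16²:  R² = (256 + 3232) / 218 = 16
R = √16 = 4  ⇒  r_B = 4 − 2 = 2

rB=2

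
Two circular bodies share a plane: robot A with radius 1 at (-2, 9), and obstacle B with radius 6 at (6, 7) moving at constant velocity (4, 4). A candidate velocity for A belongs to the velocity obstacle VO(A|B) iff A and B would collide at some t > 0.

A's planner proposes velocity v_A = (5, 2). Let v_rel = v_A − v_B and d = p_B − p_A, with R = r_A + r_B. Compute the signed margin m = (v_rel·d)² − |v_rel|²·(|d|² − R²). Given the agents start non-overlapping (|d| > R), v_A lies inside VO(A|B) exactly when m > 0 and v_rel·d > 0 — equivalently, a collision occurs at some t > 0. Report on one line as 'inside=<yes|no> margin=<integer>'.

d = (8, -2),  |d|² = 68;  R = 1+6 = 7,  c = 68−7² = 19
v_rel = (1, -2),  |v_rel|² = 5;  v_rel·d = (1)·(8) + (-2)·(-2) = 12
5·t² − 24·t + 19 = 0  ⇒  m = 12² − 5·19 = 49
m = 49 > 0,  v_rel·d = 12 > 0  ⇒  inside

inside=yes margin=49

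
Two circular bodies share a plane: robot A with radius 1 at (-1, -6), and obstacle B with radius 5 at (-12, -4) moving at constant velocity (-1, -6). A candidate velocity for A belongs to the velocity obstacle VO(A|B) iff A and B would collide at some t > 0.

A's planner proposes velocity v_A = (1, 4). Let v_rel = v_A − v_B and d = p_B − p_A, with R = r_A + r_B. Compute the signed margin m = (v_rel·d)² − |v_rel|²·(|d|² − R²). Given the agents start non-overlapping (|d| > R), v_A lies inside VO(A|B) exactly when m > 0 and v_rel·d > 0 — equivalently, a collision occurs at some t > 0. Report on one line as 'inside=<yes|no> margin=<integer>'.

d = (-11, 2),  |d|² = 125;  R = 1+5 = 6,  c = 125−6² = 89
v_rel = (2, 10),  |v_rel|² = 104;  v_rel·d = (2)·(-11) + (10)·(2) = -2
104·t² + 4·t + 89 = 0  ⇒  m = (-2)² − 104·89 = -9252
m = -9252 < 0,  v_rel·d = -2 < 0  ⇒  outside

inside=no margin=-9252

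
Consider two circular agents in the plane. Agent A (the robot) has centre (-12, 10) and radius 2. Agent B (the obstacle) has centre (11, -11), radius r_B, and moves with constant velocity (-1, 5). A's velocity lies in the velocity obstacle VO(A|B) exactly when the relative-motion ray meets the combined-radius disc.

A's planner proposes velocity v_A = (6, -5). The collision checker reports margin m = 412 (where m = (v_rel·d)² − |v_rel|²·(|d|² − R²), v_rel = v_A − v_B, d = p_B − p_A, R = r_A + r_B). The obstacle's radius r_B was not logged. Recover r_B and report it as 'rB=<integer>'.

m = 412
d = (23, -21);  v_rel = (7, -10),  |v_rel|² = 149
v_rel×d = (7)·(-21) − (-10)·(23) = 83
since m = R²·149 − 83²:  R² = (6889 + 412) / 149 = 49
R = √49 = 7  ⇒  r_B = 7 − 2 = 5

rB=5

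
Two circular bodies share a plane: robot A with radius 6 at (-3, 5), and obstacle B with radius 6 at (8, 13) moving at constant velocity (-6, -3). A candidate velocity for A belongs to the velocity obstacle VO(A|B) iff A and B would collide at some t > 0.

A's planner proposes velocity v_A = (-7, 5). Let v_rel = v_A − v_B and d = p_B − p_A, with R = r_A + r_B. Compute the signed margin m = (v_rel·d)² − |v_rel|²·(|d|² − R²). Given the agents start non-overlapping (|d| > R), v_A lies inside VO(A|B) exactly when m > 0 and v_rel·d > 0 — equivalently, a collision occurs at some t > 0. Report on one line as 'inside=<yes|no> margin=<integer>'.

d = (11, 8),  |d|² = 185;  R = 6+6 = 12,  c = 185−12² = 41
v_rel = (-1, 8),  |v_rel|² = 65;  v_rel·d = (-1)·(11) + (8)·(8) = 53
65·t² − 106·t + 41 = 0  ⇒  m = 53² − 65·41 = 144
m = 144 > 0,  v_rel·d = 53 > 0  ⇒  inside

inside=yes margin=144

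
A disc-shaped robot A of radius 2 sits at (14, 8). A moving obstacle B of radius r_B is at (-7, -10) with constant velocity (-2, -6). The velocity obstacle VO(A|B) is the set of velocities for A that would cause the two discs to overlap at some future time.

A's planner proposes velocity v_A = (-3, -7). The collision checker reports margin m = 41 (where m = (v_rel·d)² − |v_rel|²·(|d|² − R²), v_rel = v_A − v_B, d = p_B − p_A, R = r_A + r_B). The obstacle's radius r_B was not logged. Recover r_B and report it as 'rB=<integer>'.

m = 41
d = (-21, -18);  v_rel = (-1, -1),  |v_rel|² = 2
v_rel×d = (-1)·(-18) − (-1)·(-21) = -3
since m = R²·2 − (-3)²:  R² = (9 + 41) / 2 = 25
R = √25 = 5  ⇒  r_B = 5 − 2 = 3

rB=3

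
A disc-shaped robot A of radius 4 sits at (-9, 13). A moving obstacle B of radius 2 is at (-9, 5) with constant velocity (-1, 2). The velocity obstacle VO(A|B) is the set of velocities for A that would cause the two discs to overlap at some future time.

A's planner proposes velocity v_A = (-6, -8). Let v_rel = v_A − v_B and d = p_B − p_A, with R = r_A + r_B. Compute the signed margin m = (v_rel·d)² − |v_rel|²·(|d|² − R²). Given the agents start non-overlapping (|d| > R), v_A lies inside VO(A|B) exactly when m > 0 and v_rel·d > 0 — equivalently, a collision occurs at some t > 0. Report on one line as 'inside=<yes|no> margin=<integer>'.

d = (0, -8),  |d|² = 64;  R = 4+2 = 6,  c = 64−6² = 28
v_rel = (-5, -10),  |v_rel|² = 125;  v_rel·d = (-5)·(0) + (-10)·(-8) = 80
125·t² − 160·t + 28 = 0  ⇒  m = 80² − 125·28 = 2900
m = 2900 > 0,  v_rel·d = 80 > 0  ⇒  inside

inside=yes margin=2900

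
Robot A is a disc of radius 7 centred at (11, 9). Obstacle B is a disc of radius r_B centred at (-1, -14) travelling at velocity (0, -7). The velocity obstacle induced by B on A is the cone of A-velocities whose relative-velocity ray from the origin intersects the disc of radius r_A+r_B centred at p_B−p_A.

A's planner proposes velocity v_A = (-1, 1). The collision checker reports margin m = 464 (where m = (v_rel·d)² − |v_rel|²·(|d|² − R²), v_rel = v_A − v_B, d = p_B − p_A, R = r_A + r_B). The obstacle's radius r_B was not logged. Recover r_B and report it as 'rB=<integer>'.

m = 464
d = (-12, -23);  v_rel = (-1, 8),  |v_rel|² = 65
v_rel×d = (-1)·(-23) − (8)·(-12) = 119
since m = R²·65 − 119²:  R² = (14161 + 464) / 65 = 225
R = √225 = 15  ⇒  r_B = 15 − 7 = 8

rB=8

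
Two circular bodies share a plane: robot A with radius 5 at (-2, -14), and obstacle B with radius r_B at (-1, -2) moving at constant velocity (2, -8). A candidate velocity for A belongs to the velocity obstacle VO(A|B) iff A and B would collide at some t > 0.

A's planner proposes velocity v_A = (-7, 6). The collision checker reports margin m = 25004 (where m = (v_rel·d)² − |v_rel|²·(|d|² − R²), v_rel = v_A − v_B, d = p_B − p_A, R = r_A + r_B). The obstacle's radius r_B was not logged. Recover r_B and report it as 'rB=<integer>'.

m = 25004
d = (1, 12);  v_rel = (-9, 14),  |v_rel|² = 277
v_rel×d = (-9)·(12) − (14)·(1) = -122
since m = R²·277 − (-122)²:  R² = (14884 + 25004) / 277 = 144
R = √144 = 12  ⇒  r_B = 12 − 5 = 7

rB=7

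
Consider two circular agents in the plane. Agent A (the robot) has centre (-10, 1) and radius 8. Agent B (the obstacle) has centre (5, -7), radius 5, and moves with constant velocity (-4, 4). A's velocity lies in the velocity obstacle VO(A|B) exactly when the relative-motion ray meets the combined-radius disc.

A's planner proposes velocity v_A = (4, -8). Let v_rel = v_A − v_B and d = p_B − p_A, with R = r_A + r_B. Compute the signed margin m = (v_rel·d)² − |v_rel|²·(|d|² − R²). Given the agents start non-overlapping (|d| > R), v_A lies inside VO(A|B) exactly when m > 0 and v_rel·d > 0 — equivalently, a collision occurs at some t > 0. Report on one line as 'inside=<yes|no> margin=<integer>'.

d = (15, -8),  |d|² = 289;  R = 8+5 = 13,  c = 289−13² = 120
v_rel = (8, -12),  |v_rel|² = 208;  v_rel·d = (8)·(15) + (-12)·(-8) = 216
208·t² − 432·t + 120 = 0  ⇒  m = 216² − 208·120 = 21696
m = 21696 > 0,  v_rel·d = 216 > 0  ⇒  inside

inside=yes margin=21696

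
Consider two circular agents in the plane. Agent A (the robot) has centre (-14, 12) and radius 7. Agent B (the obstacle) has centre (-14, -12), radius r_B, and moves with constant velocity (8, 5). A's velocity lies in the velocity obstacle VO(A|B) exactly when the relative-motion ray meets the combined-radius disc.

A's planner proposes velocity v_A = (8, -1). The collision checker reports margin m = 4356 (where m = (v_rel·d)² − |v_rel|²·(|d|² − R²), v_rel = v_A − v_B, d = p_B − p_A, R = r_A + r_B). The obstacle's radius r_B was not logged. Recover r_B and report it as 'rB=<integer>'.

m = 4356
d = (0, -24);  v_rel = (0, -6),  |v_rel|² = 36
v_rel×d = (0)·(-24) − (-6)·(0) = 0
since m = R²·36 − 0²:  R² = (0 + 4356) / 36 = 121
R = √121 = 11  ⇒  r_B = 11 − 7 = 4

rB=4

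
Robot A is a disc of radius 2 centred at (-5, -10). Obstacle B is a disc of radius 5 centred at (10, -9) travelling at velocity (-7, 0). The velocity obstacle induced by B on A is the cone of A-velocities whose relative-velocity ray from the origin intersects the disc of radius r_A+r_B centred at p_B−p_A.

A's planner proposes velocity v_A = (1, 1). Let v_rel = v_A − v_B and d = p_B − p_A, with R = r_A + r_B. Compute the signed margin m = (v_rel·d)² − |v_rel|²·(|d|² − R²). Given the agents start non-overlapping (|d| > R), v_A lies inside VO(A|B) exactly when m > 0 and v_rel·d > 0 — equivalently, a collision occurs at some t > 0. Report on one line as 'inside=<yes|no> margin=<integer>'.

d = (15, 1),  |d|² = 226;  R = 2+5 = 7,  c = 226−7² = 177
v_rel = (8, 1),  |v_rel|² = 65;  v_rel·d = (8)·(15) + (1)·(1) = 121
65·t² − 242·t + 177 = 0  ⇒  m = 121² − 65·177 = 3136
m = 3136 > 0,  v_rel·d = 121 > 0  ⇒  inside

inside=yes margin=3136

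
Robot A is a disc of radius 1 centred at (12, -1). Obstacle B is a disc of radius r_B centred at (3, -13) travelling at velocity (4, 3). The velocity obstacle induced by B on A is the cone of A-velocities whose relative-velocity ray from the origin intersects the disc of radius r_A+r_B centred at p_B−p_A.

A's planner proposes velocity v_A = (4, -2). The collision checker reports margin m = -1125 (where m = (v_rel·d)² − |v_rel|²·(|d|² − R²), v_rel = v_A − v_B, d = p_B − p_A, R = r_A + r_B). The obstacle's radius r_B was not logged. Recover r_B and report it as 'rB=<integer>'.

m = -1125
d = (-9, -12);  v_rel = (0, -5),  |v_rel|² = 25
v_rel×d = (0)·(-12) − (-5)·(-9) = -45
since m = R²·25 − (-45)²:  R² = (2025 + -1125) / 25 = 36
R = √36 = 6  ⇒  r_B = 6 − 1 = 5

rB=5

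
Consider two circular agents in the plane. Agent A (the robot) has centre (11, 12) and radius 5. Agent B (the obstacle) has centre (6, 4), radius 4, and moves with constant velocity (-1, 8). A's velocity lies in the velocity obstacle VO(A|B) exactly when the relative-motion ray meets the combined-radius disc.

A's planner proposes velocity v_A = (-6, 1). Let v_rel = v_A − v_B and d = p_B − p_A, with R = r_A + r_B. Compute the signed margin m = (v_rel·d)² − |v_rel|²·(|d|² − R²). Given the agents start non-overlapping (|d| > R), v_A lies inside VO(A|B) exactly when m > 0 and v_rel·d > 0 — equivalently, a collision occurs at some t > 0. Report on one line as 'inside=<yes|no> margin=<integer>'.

d = (-5, -8),  |d|² = 89;  R = 5+4 = 9,  c = 89−9² = 8
v_rel = (-5, -7),  |v_rel|² = 74;  v_rel·d = (-5)·(-5) + (-7)·(-8) = 81
74·t² − 162·t + 8 = 0  ⇒  m = 81² − 74·8 = 5969
m = 5969 > 0,  v_rel·d = 81 > 0  ⇒  inside

inside=yes margin=5969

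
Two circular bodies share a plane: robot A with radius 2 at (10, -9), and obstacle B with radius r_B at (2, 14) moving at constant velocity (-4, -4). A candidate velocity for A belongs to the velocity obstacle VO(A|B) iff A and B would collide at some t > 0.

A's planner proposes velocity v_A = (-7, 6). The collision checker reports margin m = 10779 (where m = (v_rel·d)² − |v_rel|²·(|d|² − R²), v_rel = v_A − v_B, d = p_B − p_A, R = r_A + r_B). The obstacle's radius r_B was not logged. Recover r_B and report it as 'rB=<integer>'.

m = 10779
d = (-8, 23);  v_rel = (-3, 10),  |v_rel|² = 109
v_rel×d = (-3)·(23) − (10)·(-8) = 11
since m = R²·109 − 11²:  R² = (121 + 10779) / 109 = 100
R = √100 = 10  ⇒  r_B = 10 − 2 = 8

rB=8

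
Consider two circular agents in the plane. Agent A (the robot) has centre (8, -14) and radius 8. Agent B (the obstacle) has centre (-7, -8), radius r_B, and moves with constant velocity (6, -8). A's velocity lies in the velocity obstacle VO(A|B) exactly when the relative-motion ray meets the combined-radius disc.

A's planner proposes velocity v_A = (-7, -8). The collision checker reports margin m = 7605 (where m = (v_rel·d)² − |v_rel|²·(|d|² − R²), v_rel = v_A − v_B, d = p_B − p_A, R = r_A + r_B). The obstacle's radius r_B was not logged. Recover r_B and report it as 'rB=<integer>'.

m = 7605
d = (-15, 6);  v_rel = (-13, 0),  |v_rel|² = 169
v_rel×d = (-13)·(6) − (0)·(-15) = -78
since m = R²·169 − (-78)²:  R² = (6084 + 7605) / 169 = 81
R = √81 = 9  ⇒  r_B = 9 − 8 = 1

rB=1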